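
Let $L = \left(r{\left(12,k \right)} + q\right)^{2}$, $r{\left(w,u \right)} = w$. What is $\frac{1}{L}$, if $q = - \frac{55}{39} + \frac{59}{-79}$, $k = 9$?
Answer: $\frac{9492561}{919666276} \approx 0.010322$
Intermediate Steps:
$q = - \frac{6646}{3081}$ ($q = \left(-55\right) \frac{1}{39} + 59 \left(- \frac{1}{79}\right) = - \frac{55}{39} - \frac{59}{79} = - \frac{6646}{3081} \approx -2.1571$)
$L = \frac{919666276}{9492561}$ ($L = \left(12 - \frac{6646}{3081}\right)^{2} = \left(\frac{30326}{3081}\right)^{2} = \frac{919666276}{9492561} \approx 96.883$)
$\frac{1}{L} = \frac{1}{\frac{919666276}{9492561}} = \frac{9492561}{919666276}$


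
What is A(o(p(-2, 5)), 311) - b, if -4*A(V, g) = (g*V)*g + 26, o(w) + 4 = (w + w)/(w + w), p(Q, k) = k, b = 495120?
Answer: -1690343/4 ≈ -4.2259e+5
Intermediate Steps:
o(w) = -3 (o(w) = -4 + (w + w)/(w + w) = -4 + (2*w)/((2*w)) = -4 + (2*w)*(1/(2*w)) = -4 + 1 = -3)
A(V, g) = -13/2 - V*g²/4 (A(V, g) = -((g*V)*g + 26)/4 = -((V*g)*g + 26)/4 = -(V*g² + 26)/4 = -(26 + V*g²)/4 = -13/2 - V*g²/4)
A(o(p(-2, 5)), 311) - b = (-13/2 - ¼*(-3)*311²) - 1*495120 = (-13/2 - ¼*(-3)*96721) - 495120 = (-13/2 + 290163/4) - 495120 = 290137/4 - 495120 = -1690343/4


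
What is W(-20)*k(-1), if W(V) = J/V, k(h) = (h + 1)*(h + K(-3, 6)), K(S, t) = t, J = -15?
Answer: 0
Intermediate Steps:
k(h) = (1 + h)*(6 + h) (k(h) = (h + 1)*(h + 6) = (1 + h)*(6 + h))
W(V) = -15/V
W(-20)*k(-1) = (-15/(-20))*(6 + (-1)² + 7*(-1)) = (-15*(-1/20))*(6 + 1 - 7) = (¾)*0 = 0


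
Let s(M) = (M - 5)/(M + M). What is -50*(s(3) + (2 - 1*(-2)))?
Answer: -550/3 ≈ -183.33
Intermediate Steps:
s(M) = (-5 + M)/(2*M) (s(M) = (-5 + M)/((2*M)) = (-5 + M)*(1/(2*M)) = (-5 + M)/(2*M))
-50*(s(3) + (2 - 1*(-2))) = -50*((1/2)*(-5 + 3)/3 + (2 - 1*(-2))) = -50*((1/2)*(1/3)*(-2) + (2 + 2)) = -50*(-1/3 + 4) = -50*11/3 = -550/3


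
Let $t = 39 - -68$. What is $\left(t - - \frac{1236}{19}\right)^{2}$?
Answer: $\frac{10686361}{361} \approx 29602.0$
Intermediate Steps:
$t = 107$ ($t = 39 + 68 = 107$)
$\left(t - - \frac{1236}{19}\right)^{2} = \left(107 - - \frac{1236}{19}\right)^{2} = \left(107 + \left(\left(\left(-11\right) \frac{1}{19} - \frac{7}{19}\right) + 66\right)\right)^{2} = \left(107 + \left(\left(- \frac{11}{19} - \frac{7}{19}\right) + 66\right)\right)^{2} = \left(107 + \left(- \frac{18}{19} + 66\right)\right)^{2} = \left(107 + \frac{1236}{19}\right)^{2} = \left(\frac{3269}{19}\right)^{2} = \frac{10686361}{361}$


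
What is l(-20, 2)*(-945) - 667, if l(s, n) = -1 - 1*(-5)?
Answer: -4447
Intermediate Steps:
l(s, n) = 4 (l(s, n) = -1 + 5 = 4)
l(-20, 2)*(-945) - 667 = 4*(-945) - 667 = -3780 - 667 = -4447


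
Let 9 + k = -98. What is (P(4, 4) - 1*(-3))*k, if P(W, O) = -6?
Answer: 321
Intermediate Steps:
k = -107 (k = -9 - 98 = -107)
(P(4, 4) - 1*(-3))*k = (-6 - 1*(-3))*(-107) = (-6 + 3)*(-107) = -3*(-107) = 321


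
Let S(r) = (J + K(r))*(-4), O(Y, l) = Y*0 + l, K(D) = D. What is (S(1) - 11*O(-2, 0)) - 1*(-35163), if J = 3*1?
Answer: 35147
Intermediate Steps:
J = 3
O(Y, l) = l (O(Y, l) = 0 + l = l)
S(r) = -12 - 4*r (S(r) = (3 + r)*(-4) = -12 - 4*r)
(S(1) - 11*O(-2, 0)) - 1*(-35163) = ((-12 - 4*1) - 11*0) - 1*(-35163) = ((-12 - 4) + 0) + 35163 = (-16 + 0) + 35163 = -16 + 35163 = 35147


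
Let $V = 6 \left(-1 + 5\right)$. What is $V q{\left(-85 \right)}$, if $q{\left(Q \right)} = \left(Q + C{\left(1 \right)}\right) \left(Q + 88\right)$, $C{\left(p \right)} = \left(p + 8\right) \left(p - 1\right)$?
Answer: $-6120$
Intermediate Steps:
$V = 24$ ($V = 6 \cdot 4 = 24$)
$C{\left(p \right)} = \left(-1 + p\right) \left(8 + p\right)$ ($C{\left(p \right)} = \left(8 + p\right) \left(-1 + p\right) = \left(-1 + p\right) \left(8 + p\right)$)
$q{\left(Q \right)} = Q \left(88 + Q\right)$ ($q{\left(Q \right)} = \left(Q + \left(-8 + 1^{2} + 7 \cdot 1\right)\right) \left(Q + 88\right) = \left(Q + \left(-8 + 1 + 7\right)\right) \left(88 + Q\right) = \left(Q + 0\right) \left(88 + Q\right) = Q \left(88 + Q\right)$)
$V q{\left(-85 \right)} = 24 \left(- 85 \left(88 - 85\right)\right) = 24 \left(\left(-85\right) 3\right) = 24 \left(-255\right) = -6120$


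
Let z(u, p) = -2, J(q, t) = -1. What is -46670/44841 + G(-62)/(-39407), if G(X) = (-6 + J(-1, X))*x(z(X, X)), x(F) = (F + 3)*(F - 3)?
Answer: -1840694125/1767049287 ≈ -1.0417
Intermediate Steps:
x(F) = (-3 + F)*(3 + F) (x(F) = (3 + F)*(-3 + F) = (-3 + F)*(3 + F))
G(X) = 35 (G(X) = (-6 - 1)*(-9 + (-2)²) = -7*(-9 + 4) = -7*(-5) = 35)
-46670/44841 + G(-62)/(-39407) = -46670/44841 + 35/(-39407) = -46670*1/44841 + 35*(-1/39407) = -46670/44841 - 35/39407 = -1840694125/1767049287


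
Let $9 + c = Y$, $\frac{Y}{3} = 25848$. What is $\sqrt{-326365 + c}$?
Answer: $i \sqrt{248830} \approx 498.83 i$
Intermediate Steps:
$Y = 77544$ ($Y = 3 \cdot 25848 = 77544$)
$c = 77535$ ($c = -9 + 77544 = 77535$)
$\sqrt{-326365 + c} = \sqrt{-326365 + 77535} = \sqrt{-248830} = i \sqrt{248830}$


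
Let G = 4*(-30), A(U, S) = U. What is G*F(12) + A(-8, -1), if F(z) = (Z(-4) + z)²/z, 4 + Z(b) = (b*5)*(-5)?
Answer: -116648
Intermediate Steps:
Z(b) = -4 - 25*b (Z(b) = -4 + (b*5)*(-5) = -4 + (5*b)*(-5) = -4 - 25*b)
G = -120
F(z) = (96 + z)²/z (F(z) = ((-4 - 25*(-4)) + z)²/z = ((-4 + 100) + z)²/z = (96 + z)²/z)
G*F(12) + A(-8, -1) = -120*(96 + 12)²/12 - 8 = -10*108² - 8 = -10*11664 - 8 = -120*972 - 8 = -116640 - 8 = -116648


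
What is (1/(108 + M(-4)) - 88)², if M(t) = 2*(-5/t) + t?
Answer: 351262564/45369 ≈ 7742.3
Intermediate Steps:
M(t) = t - 10/t (M(t) = -10/t + t = t - 10/t)
(1/(108 + M(-4)) - 88)² = (1/(108 + (-4 - 10/(-4))) - 88)² = (1/(108 + (-4 - 10*(-¼))) - 88)² = (1/(108 + (-4 + 5/2)) - 88)² = (1/(108 - 3/2) - 88)² = (1/(213/2) - 88)² = (2/213 - 88)² = (-18742/213)² = 351262564/45369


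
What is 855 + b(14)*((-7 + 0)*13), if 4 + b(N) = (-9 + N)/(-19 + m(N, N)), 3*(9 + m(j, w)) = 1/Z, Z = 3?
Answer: 310064/251 ≈ 1235.3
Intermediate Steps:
m(j, w) = -80/9 (m(j, w) = -9 + (1/3)/3 = -9 + (1/3)*(1/3) = -9 + 1/9 = -80/9)
b(N) = -923/251 - 9*N/251 (b(N) = -4 + (-9 + N)/(-19 - 80/9) = -4 + (-9 + N)/(-251/9) = -4 + (-9 + N)*(-9/251) = -4 + (81/251 - 9*N/251) = -923/251 - 9*N/251)
855 + b(14)*((-7 + 0)*13) = 855 + (-923/251 - 9/251*14)*((-7 + 0)*13) = 855 + (-923/251 - 126/251)*(-7*13) = 855 - 1049/251*(-91) = 855 + 95459/251 = 310064/251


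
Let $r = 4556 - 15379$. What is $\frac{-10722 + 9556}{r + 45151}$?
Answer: $- \frac{583}{17164} \approx -0.033966$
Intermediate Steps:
$r = -10823$
$\frac{-10722 + 9556}{r + 45151} = \frac{-10722 + 9556}{-10823 + 45151} = - \frac{1166}{34328} = \left(-1166\right) \frac{1}{34328} = - \frac{583}{17164}$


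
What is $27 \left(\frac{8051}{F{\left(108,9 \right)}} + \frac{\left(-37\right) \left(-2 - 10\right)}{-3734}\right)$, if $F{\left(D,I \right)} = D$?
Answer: $\frac{15007241}{7468} \approx 2009.5$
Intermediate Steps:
$27 \left(\frac{8051}{F{\left(108,9 \right)}} + \frac{\left(-37\right) \left(-2 - 10\right)}{-3734}\right) = 27 \left(\frac{8051}{108} + \frac{\left(-37\right) \left(-2 - 10\right)}{-3734}\right) = 27 \left(8051 \cdot \frac{1}{108} + \left(-37\right) \left(-12\right) \left(- \frac{1}{3734}\right)\right) = 27 \left(\frac{8051}{108} + 444 \left(- \frac{1}{3734}\right)\right) = 27 \left(\frac{8051}{108} - \frac{222}{1867}\right) = 27 \cdot \frac{15007241}{201636} = \frac{15007241}{7468}$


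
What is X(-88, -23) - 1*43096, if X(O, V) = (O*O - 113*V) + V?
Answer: -32776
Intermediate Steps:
X(O, V) = O² - 112*V (X(O, V) = (O² - 113*V) + V = O² - 112*V)
X(-88, -23) - 1*43096 = ((-88)² - 112*(-23)) - 1*43096 = (7744 + 2576) - 43096 = 10320 - 43096 = -32776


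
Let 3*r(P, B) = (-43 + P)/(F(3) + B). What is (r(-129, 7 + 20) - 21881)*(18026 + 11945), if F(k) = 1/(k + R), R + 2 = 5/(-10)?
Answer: -57059359249/87 ≈ -6.5585e+8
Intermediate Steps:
R = -5/2 (R = -2 + 5/(-10) = -2 + 5*(-1/10) = -2 - 1/2 = -5/2 ≈ -2.5000)
F(k) = 1/(-5/2 + k) (F(k) = 1/(k - 5/2) = 1/(-5/2 + k))
r(P, B) = (-43 + P)/(3*(2 + B)) (r(P, B) = ((-43 + P)/(2/(-5 + 2*3) + B))/3 = ((-43 + P)/(2/(-5 + 6) + B))/3 = ((-43 + P)/(2/1 + B))/3 = ((-43 + P)/(2*1 + B))/3 = ((-43 + P)/(2 + B))/3 = (-43 + P)/(3*(2 + B)))
(r(-129, 7 + 20) - 21881)*(18026 + 11945) = ((-43 - 129)/(3*(2 + (7 + 20))) - 21881)*(18026 + 11945) = ((1/3)*(-172)/(2 + 27) - 21881)*29971 = ((1/3)*(-172)/29 - 21881)*29971 = ((1/3)*(1/29)*(-172) - 21881)*29971 = (-172/87 - 21881)*29971 = -1903819/87*29971 = -57059359249/87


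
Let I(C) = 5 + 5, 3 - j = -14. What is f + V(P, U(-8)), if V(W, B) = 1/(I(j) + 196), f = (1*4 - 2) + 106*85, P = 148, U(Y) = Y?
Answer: 1856473/206 ≈ 9012.0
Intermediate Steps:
j = 17 (j = 3 - 1*(-14) = 3 + 14 = 17)
I(C) = 10
f = 9012 (f = (4 - 2) + 9010 = 2 + 9010 = 9012)
V(W, B) = 1/206 (V(W, B) = 1/(10 + 196) = 1/206)
f + V(P, U(-8)) = 9012 + 1/206 = 1856473/206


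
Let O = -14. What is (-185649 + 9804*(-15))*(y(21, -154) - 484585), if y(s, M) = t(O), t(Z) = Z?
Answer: 161230448691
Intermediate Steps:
y(s, M) = -14
(-185649 + 9804*(-15))*(y(21, -154) - 484585) = (-185649 + 9804*(-15))*(-14 - 484585) = (-185649 - 147060)*(-484599) = -332709*(-484599) = 161230448691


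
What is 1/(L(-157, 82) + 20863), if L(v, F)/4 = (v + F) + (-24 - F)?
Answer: 1/20139 ≈ 4.9655e-5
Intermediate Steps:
L(v, F) = -96 + 4*v (L(v, F) = 4*((v + F) + (-24 - F)) = 4*((F + v) + (-24 - F)) = 4*(-24 + v) = -96 + 4*v)
1/(L(-157, 82) + 20863) = 1/((-96 + 4*(-157)) + 20863) = 1/((-96 - 628) + 20863) = 1/(-724 + 20863) = 1/20139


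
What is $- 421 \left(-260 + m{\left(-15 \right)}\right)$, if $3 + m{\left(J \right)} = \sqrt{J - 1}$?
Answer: $110723 - 1684 i \approx 1.1072 \cdot 10^{5} - 1684.0 i$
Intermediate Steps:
$m{\left(J \right)} = -3 + \sqrt{-1 + J}$ ($m{\left(J \right)} = -3 + \sqrt{J - 1} = -3 + \sqrt{-1 + J}$)
$- 421 \left(-260 + m{\left(-15 \right)}\right) = - 421 \left(-260 - \left(3 - \sqrt{-1 - 15}\right)\right) = - 421 \left(-260 - \left(3 - \sqrt{-16}\right)\right) = - 421 \left(-260 - \left(3 - 4 i\right)\right) = - 421 \left(-263 + 4 i\right) = 110723 - 1684 i$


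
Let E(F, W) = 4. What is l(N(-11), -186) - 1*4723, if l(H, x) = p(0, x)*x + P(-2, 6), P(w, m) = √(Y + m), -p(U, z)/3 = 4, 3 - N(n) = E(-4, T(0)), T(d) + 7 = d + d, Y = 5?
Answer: -2491 + √11 ≈ -2487.7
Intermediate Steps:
T(d) = -7 + 2*d (T(d) = -7 + (d + d) = -7 + 2*d)
N(n) = -1 (N(n) = 3 - 1*4 = 3 - 4 = -1)
p(U, z) = -12 (p(U, z) = -3*4 = -12)
P(w, m) = √(5 + m)
l(H, x) = √11 - 12*x (l(H, x) = -12*x + √(5 + 6) = -12*x + √11 = √11 - 12*x)
l(N(-11), -186) - 1*4723 = (√11 - 12*(-186)) - 1*4723 = (√11 + 2232) - 4723 = (2232 + √11) - 4723 = -2491 + √11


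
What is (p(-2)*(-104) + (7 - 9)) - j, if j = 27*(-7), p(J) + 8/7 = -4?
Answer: 5053/7 ≈ 721.86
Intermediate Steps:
p(J) = -36/7 (p(J) = -8/7 - 4 = -36/7)
j = -189
(p(-2)*(-104) + (7 - 9)) - j = (-36/7*(-104) + (7 - 9)) - 1*(-189) = (3744/7 - 2) + 189 = 3730/7 + 189 = 5053/7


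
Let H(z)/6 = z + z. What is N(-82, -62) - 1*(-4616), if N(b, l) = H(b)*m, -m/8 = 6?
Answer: 51848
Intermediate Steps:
m = -48 (m = -8*6 = -48)
H(z) = 12*z (H(z) = 6*(z + z) = 6*(2*z) = 12*z)
N(b, l) = -576*b (N(b, l) = (12*b)*(-48) = -576*b)
N(-82, -62) - 1*(-4616) = -576*(-82) - 1*(-4616) = 47232 + 4616 = 51848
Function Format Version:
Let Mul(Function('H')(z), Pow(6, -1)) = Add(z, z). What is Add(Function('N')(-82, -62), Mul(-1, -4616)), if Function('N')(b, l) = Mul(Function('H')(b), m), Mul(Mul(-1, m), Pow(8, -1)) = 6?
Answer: 51848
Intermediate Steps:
m = -48 (m = Mul(-8, 6) = -48)
Function('H')(z) = Mul(12, z) (Function('H')(z) = Mul(6, Add(z, z)) = Mul(6, Mul(2, z)) = Mul(12, z))
Function('N')(b, l) = Mul(-576, b) (Function('N')(b, l) = Mul(Mul(12, b), -48) = Mul(-576, b))
Add(Function('N')(-82, -62), Mul(-1, -4616)) = Add(Mul(-576, -82), Mul(-1, -4616)) = Add(47232, 4616) = 51848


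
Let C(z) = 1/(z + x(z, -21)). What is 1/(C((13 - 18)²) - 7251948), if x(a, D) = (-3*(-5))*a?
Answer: -400/2900779199 ≈ -1.3789e-7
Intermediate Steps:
x(a, D) = 15*a
C(z) = 1/(16*z) (C(z) = 1/(z + 15*z) = 1/(16*z))
1/(C((13 - 18)²) - 7251948) = 1/(1/(16*((13 - 18)²)) - 7251948) = 1/(1/(16*((-5)²)) - 7251948) = 1/((1/16)/25 - 7251948) = 1/((1/16)*(1/25) - 7251948) = 1/(1/400 - 7251948) = 1/(-2900779199/400) = -400/2900779199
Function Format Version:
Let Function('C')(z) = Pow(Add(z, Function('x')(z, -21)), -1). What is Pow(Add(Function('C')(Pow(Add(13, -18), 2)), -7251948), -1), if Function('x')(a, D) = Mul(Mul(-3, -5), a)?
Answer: Rational(-400, 2900779199) ≈ -1.3789e-7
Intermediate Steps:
Function('x')(a, D) = Mul(15, a)
Function('C')(z) = Mul(Rational(1, 16), Pow(z, -1)) (Function('C')(z) = Pow(Add(z, Mul(15, z)), -1) = Pow(Mul(16, z), -1) = Mul(Rational(1, 16), Pow(z, -1)))
Pow(Add(Function('C')(Pow(Add(13, -18), 2)), -7251948), -1) = Pow(Add(Mul(Rational(1, 16), Pow(Pow(Add(13, -18), 2), -1)), -7251948), -1) = Pow(Add(Mul(Rational(1, 16), Pow(Pow(-5, 2), -1)), -7251948), -1) = Pow(Add(Mul(Rational(1, 16), Pow(25, -1)), -7251948), -1) = Pow(Add(Mul(Rational(1, 16), Rational(1, 25)), -7251948), -1) = Pow(Add(Rational(1, 400), -7251948), -1) = Pow(Rational(-2900779199, 400), -1) = Rational(-400, 2900779199)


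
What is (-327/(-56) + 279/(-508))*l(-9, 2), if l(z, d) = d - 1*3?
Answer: -37623/7112 ≈ -5.2901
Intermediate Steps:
l(z, d) = -3 + d (l(z, d) = d - 3 = -3 + d)
(-327/(-56) + 279/(-508))*l(-9, 2) = (-327/(-56) + 279/(-508))*(-3 + 2) = (-327*(-1/56) + 279*(-1/508))*(-1) = (327/56 - 279/508)*(-1) = (37623/7112)*(-1) = -37623/7112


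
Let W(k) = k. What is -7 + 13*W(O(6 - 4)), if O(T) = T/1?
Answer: 19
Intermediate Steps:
O(T) = T (O(T) = T*1 = T)
-7 + 13*W(O(6 - 4)) = -7 + 13*(6 - 4) = -7 + 13*2 = -7 + 26 = 19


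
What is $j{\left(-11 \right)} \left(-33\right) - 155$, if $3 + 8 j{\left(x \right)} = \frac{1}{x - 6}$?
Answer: $- \frac{4841}{34} \approx -142.38$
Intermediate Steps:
$j{\left(x \right)} = - \frac{3}{8} + \frac{1}{8 \left(-6 + x\right)}$ ($j{\left(x \right)} = - \frac{3}{8} + \frac{1}{8 \left(x - 6\right)} = - \frac{3}{8} + \frac{1}{8 \left(-6 + x\right)}$)
$j{\left(-11 \right)} \left(-33\right) - 155 = \frac{19 - -33}{8 \left(-6 - 11\right)} \left(-33\right) - 155 = \frac{19 + 33}{8 \left(-17\right)} \left(-33\right) - 155 = \frac{1}{8} \left(- \frac{1}{17}\right) 52 \left(-33\right) - 155 = \left(- \frac{13}{34}\right) \left(-33\right) - 155 = \frac{429}{34} - 155 = - \frac{4841}{34}$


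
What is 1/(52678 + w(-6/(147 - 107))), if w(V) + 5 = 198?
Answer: 1/52871 ≈ 1.8914e-5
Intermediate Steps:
w(V) = 193 (w(V) = -5 + 198 = 193)
1/(52678 + w(-6/(147 - 107))) = 1/(52678 + 193) = 1/52871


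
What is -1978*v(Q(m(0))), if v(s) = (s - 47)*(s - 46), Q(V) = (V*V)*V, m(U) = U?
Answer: -4276436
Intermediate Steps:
Q(V) = V³ (Q(V) = V²*V = V³)
v(s) = (-47 + s)*(-46 + s)
-1978*v(Q(m(0))) = -1978*(2162 + (0³)² - 93*0³) = -1978*(2162 + 0² - 93*0) = -1978*(2162 + 0 + 0) = -1978*2162 = -4276436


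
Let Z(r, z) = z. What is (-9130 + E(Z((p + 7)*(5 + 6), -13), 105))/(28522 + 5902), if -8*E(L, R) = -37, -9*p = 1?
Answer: -73003/275392 ≈ -0.26509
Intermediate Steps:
p = -1/9 (p = -1/9*1 = -1/9 ≈ -0.11111)
E(L, R) = 37/8 (E(L, R) = -1/8*(-37) = 37/8)
(-9130 + E(Z((p + 7)*(5 + 6), -13), 105))/(28522 + 5902) = (-9130 + 37/8)/(28522 + 5902) = -73003/8/34424 = -73003/8*1/34424 = -73003/275392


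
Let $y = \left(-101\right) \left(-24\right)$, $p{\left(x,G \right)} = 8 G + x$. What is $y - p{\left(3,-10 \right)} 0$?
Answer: $2424$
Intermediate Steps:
$p{\left(x,G \right)} = x + 8 G$
$y = 2424$
$y - p{\left(3,-10 \right)} 0 = 2424 - \left(3 + 8 \left(-10\right)\right) 0 = 2424 - \left(3 - 80\right) 0 = 2424 - \left(-77\right) 0 = 2424 - 0 = 2424 + 0 = 2424$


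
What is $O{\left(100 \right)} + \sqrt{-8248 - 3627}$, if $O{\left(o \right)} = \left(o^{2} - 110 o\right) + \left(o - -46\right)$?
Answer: $-854 + 25 i \sqrt{19} \approx -854.0 + 108.97 i$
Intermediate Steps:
$O{\left(o \right)} = 46 + o^{2} - 109 o$ ($O{\left(o \right)} = \left(o^{2} - 110 o\right) + \left(o + 46\right) = \left(o^{2} - 110 o\right) + \left(46 + o\right) = 46 + o^{2} - 109 o$)
$O{\left(100 \right)} + \sqrt{-8248 - 3627} = \left(46 + 100^{2} - 10900\right) + \sqrt{-8248 - 3627} = \left(46 + 10000 - 10900\right) + \sqrt{-11875} = -854 + 25 i \sqrt{19}$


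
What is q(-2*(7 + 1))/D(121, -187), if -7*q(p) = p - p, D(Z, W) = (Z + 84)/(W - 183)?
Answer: 0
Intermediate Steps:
D(Z, W) = (84 + Z)/(-183 + W)
q(p) = 0 (q(p) = -(p - p)/7 = -1/7*0 = 0)
q(-2*(7 + 1))/D(121, -187) = 0/(((84 + 121)/(-183 - 187))) = 0/((205/(-370))) = 0/((-1/370*205)) = 0/(-41/74) = 0*(-74/41) = 0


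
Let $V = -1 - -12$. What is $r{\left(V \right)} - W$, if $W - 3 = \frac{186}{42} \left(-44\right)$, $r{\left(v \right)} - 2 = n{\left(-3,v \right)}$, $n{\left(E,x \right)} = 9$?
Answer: $\frac{1420}{7} \approx 202.86$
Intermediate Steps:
$V = 11$ ($V = -1 + 12 = 11$)
$r{\left(v \right)} = 11$ ($r{\left(v \right)} = 2 + 9 = 11$)
$W = - \frac{1343}{7}$ ($W = 3 + \frac{186}{42} \left(-44\right) = 3 + 186 \cdot \frac{1}{42} \left(-44\right) = 3 + \frac{31}{7} \left(-44\right) = 3 - \frac{1364}{7} = - \frac{1343}{7} \approx -191.86$)
$r{\left(V \right)} - W = 11 - - \frac{1343}{7} = 11 + \frac{1343}{7} = \frac{1420}{7}$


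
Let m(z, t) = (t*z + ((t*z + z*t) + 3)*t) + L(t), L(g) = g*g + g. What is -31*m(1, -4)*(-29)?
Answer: 25172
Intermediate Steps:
L(g) = g + g² (L(g) = g² + g = g + g²)
m(z, t) = t*z + t*(1 + t) + t*(3 + 2*t*z) (m(z, t) = (t*z + ((t*z + z*t) + 3)*t) + t*(1 + t) = (t*z + ((t*z + t*z) + 3)*t) + t*(1 + t) = (t*z + (2*t*z + 3)*t) + t*(1 + t) = (t*z + (3 + 2*t*z)*t) + t*(1 + t) = (t*z + t*(3 + 2*t*z)) + t*(1 + t) = t*z + t*(1 + t) + t*(3 + 2*t*z))
-31*m(1, -4)*(-29) = -(-124)*(4 - 4 + 1 + 2*(-4)*1)*(-29) = -(-124)*(4 - 4 + 1 - 8)*(-29) = -(-124)*(-7)*(-29) = -31*28*(-29) = -868*(-29) = 25172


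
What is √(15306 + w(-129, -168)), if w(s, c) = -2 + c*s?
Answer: 4*√2311 ≈ 192.29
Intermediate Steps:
√(15306 + w(-129, -168)) = √(15306 + (-2 - 168*(-129))) = √(15306 + (-2 + 21672)) = √(15306 + 21670) = √36976 = 4*√2311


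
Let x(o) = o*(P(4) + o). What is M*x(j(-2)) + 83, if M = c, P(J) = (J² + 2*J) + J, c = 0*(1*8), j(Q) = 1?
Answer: 83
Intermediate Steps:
c = 0 (c = 0*8 = 0)
P(J) = J² + 3*J
x(o) = o*(28 + o) (x(o) = o*(4*(3 + 4) + o) = o*(4*7 + o) = o*(28 + o))
M = 0
M*x(j(-2)) + 83 = 0*(1*(28 + 1)) + 83 = 0*(1*29) + 83 = 0*29 + 83 = 0 + 83 = 83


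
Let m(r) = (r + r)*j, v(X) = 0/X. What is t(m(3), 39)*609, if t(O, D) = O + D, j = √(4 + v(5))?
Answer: 31059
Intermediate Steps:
v(X) = 0
j = 2 (j = √(4 + 0) = √4 = 2)
m(r) = 4*r (m(r) = (r + r)*2 = (2*r)*2 = 4*r)
t(O, D) = D + O
t(m(3), 39)*609 = (39 + 4*3)*609 = (39 + 12)*609 = 51*609 = 31059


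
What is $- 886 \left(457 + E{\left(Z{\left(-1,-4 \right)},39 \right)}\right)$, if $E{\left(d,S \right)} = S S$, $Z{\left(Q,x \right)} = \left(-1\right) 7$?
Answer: $-1752508$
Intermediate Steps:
$Z{\left(Q,x \right)} = -7$
$E{\left(d,S \right)} = S^{2}$
$- 886 \left(457 + E{\left(Z{\left(-1,-4 \right)},39 \right)}\right) = - 886 \left(457 + 39^{2}\right) = - 886 \left(457 + 1521\right) = \left(-886\right) 1978 = -1752508$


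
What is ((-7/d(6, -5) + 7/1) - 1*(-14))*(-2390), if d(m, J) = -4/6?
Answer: -75285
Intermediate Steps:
d(m, J) = -⅔ (d(m, J) = -4*⅙ = -⅔)
((-7/d(6, -5) + 7/1) - 1*(-14))*(-2390) = ((-7/(-⅔) + 7/1) - 1*(-14))*(-2390) = ((-7*(-3/2) + 7*1) + 14)*(-2390) = ((21/2 + 7) + 14)*(-2390) = (35/2 + 14)*(-2390) = (63/2)*(-2390) = -75285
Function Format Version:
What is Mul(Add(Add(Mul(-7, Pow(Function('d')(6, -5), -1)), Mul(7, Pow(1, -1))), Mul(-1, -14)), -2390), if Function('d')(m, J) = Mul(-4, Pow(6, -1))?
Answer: -75285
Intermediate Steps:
Function('d')(m, J) = Rational(-2, 3) (Function('d')(m, J) = Mul(-4, Rational(1, 6)) = Rational(-2, 3))
Mul(Add(Add(Mul(-7, Pow(Function('d')(6, -5), -1)), Mul(7, Pow(1, -1))), Mul(-1, -14)), -2390) = Mul(Add(Add(Mul(-7, Pow(Rational(-2, 3), -1)), Mul(7, Pow(1, -1))), Mul(-1, -14)), -2390) = Mul(Add(Add(Mul(-7, Rational(-3, 2)), Mul(7, 1)), 14), -2390) = Mul(Add(Add(Rational(21, 2), 7), 14), -2390) = Mul(Add(Rational(35, 2), 14), -2390) = Mul(Rational(63, 2), -2390) = -75285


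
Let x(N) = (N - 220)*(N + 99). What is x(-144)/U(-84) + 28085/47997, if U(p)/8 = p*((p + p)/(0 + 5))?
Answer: 28181105/21502656 ≈ 1.3106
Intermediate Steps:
U(p) = 16*p²/5 (U(p) = 8*(p*((p + p)/(0 + 5))) = 8*(p*((2*p)/5)) = 8*(p*((2*p)*(⅕))) = 8*(p*(2*p/5)) = 8*(2*p²/5) = 16*p²/5)
x(N) = (-220 + N)*(99 + N)
x(-144)/U(-84) + 28085/47997 = (-21780 + (-144)² - 121*(-144))/(((16/5)*(-84)²)) + 28085/47997 = (-21780 + 20736 + 17424)/(((16/5)*7056)) + 28085*(1/47997) = 16380/(112896/5) + 28085/47997 = 16380*(5/112896) + 28085/47997 = 325/448 + 28085/47997 = 28181105/21502656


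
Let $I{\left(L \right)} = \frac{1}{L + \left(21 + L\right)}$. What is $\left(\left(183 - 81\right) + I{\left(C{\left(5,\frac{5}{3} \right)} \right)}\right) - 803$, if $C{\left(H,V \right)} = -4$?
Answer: $- \frac{9112}{13} \approx -700.92$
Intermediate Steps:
$I{\left(L \right)} = \frac{1}{21 + 2 L}$
$\left(\left(183 - 81\right) + I{\left(C{\left(5,\frac{5}{3} \right)} \right)}\right) - 803 = \left(\left(183 - 81\right) + \frac{1}{21 + 2 \left(-4\right)}\right) - 803 = \left(\left(183 - 81\right) + \frac{1}{21 - 8}\right) - 803 = \left(102 + \frac{1}{13}\right) - 803 = \frac{1327}{13} - 803 = - \frac{9112}{13}$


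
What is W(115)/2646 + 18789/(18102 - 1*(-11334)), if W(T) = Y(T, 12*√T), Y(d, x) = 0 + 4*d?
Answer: 10542709/12981276 ≈ 0.81215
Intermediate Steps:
Y(d, x) = 4*d
W(T) = 4*T
W(115)/2646 + 18789/(18102 - 1*(-11334)) = (4*115)/2646 + 18789/(18102 - 1*(-11334)) = 460*(1/2646) + 18789/(18102 + 11334) = 230/1323 + 18789/29436 = 230/1323 + 18789*(1/29436) = 230/1323 + 6263/9812 = 10542709/12981276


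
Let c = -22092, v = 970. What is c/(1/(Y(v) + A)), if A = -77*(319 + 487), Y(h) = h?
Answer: 1349644464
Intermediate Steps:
A = -62062 (A = -77*806 = -62062)
c/(1/(Y(v) + A)) = -22092/(1/(970 - 62062)) = -22092/(1/(-61092)) = -22092/(-1/61092) = -22092*(-61092) = 1349644464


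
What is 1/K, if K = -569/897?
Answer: -897/569 ≈ -1.5765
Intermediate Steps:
K = -569/897 (K = -569*1/897 = -569/897 ≈ -0.63434)
1/K = 1/(-569/897) = -897/569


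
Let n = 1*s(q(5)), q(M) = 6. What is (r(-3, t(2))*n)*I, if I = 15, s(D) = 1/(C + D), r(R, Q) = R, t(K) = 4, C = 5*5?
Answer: -45/31 ≈ -1.4516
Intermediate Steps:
C = 25
s(D) = 1/(25 + D)
n = 1/31 (n = 1/(25 + 6) = 1/31 ≈ 0.032258)
(r(-3, t(2))*n)*I = -3*1/31*15 = -3/31*15 = -45/31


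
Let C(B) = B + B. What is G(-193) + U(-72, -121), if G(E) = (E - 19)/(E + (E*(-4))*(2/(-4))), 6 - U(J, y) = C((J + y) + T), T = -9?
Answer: 237602/579 ≈ 410.37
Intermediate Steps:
C(B) = 2*B
U(J, y) = 24 - 2*J - 2*y (U(J, y) = 6 - 2*((J + y) - 9) = 6 - 2*(-9 + J + y) = 6 - (-18 + 2*J + 2*y) = 6 + (18 - 2*J - 2*y) = 24 - 2*J - 2*y)
G(E) = (-19 + E)/(3*E) (G(E) = (-19 + E)/(E + (-4*E)*(2*(-1/4))) = (-19 + E)/(E - 4*E*(-1/2)) = (-19 + E)/(E + 2*E) = (-19 + E)/((3*E)) = (-19 + E)*(1/(3*E)) = (-19 + E)/(3*E))
G(-193) + U(-72, -121) = (1/3)*(-19 - 193)/(-193) + (24 - 2*(-72) - 2*(-121)) = (1/3)*(-1/193)*(-212) + (24 + 144 + 242) = 212/579 + 410 = 237602/579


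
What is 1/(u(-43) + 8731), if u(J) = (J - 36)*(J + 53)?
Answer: 1/7941 ≈ 0.00012593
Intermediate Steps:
u(J) = (-36 + J)*(53 + J)
1/(u(-43) + 8731) = 1/((-1908 + (-43)² + 17*(-43)) + 8731) = 1/((-1908 + 1849 - 731) + 8731) = 1/(-790 + 8731) = 1/7941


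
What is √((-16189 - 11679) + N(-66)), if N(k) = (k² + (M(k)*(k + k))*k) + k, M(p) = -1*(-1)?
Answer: I*√14866 ≈ 121.93*I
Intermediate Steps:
M(p) = 1
N(k) = k + 3*k² (N(k) = (k² + (1*(k + k))*k) + k = (k² + (1*(2*k))*k) + k = (k² + (2*k)*k) + k = (k² + 2*k²) + k = 3*k² + k = k + 3*k²)
√((-16189 - 11679) + N(-66)) = √((-16189 - 11679) - 66*(1 + 3*(-66))) = √(-27868 - 66*(1 - 198)) = √(-27868 - 66*(-197)) = √(-27868 + 13002) = √(-14866) = I*√14866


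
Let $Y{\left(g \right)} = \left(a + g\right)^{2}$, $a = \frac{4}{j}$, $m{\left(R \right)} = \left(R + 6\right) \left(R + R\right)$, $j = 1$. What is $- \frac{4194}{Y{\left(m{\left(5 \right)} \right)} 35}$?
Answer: $- \frac{233}{25270} \approx -0.0092204$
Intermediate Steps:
$m{\left(R \right)} = 2 R \left(6 + R\right)$ ($m{\left(R \right)} = \left(6 + R\right) 2 R = 2 R \left(6 + R\right)$)
$a = 4$ ($a = \frac{4}{1} = 4 \cdot 1 = 4$)
$Y{\left(g \right)} = \left(4 + g\right)^{2}$
$- \frac{4194}{Y{\left(m{\left(5 \right)} \right)} 35} = - \frac{4194}{\left(4 + 2 \cdot 5 \left(6 + 5\right)\right)^{2} \cdot 35} = - \frac{4194}{\left(4 + 2 \cdot 5 \cdot 11\right)^{2} \cdot 35} = - \frac{4194}{\left(4 + 110\right)^{2} \cdot 35} = - \frac{4194}{114^{2} \cdot 35} = - \frac{4194}{12996 \cdot 35} = - \frac{4194}{454860} = \left(-4194\right) \frac{1}{454860} = - \frac{233}{25270}$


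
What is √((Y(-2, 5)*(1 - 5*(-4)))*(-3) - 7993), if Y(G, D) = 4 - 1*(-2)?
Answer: I*√8371 ≈ 91.493*I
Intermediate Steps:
Y(G, D) = 6 (Y(G, D) = 4 + 2 = 6)
√((Y(-2, 5)*(1 - 5*(-4)))*(-3) - 7993) = √((6*(1 - 5*(-4)))*(-3) - 7993) = √((6*(1 + 20))*(-3) - 7993) = √((6*21)*(-3) - 7993) = √(126*(-3) - 7993) = √(-378 - 7993) = √(-8371) = I*√8371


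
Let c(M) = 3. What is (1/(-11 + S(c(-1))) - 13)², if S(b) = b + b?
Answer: 4356/25 ≈ 174.24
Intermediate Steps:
S(b) = 2*b
(1/(-11 + S(c(-1))) - 13)² = (1/(-11 + 2*3) - 13)² = (1/(-11 + 6) - 13)² = (1/(-5) - 13)² = (-⅕ - 13)² = (-66/5)² = 4356/25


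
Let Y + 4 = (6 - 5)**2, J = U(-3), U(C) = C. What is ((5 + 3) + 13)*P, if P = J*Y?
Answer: 189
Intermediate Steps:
J = -3
Y = -3 (Y = -4 + (6 - 5)**2 = -4 + 1**2 = -4 + 1 = -3)
P = 9 (P = -3*(-3) = 9)
((5 + 3) + 13)*P = ((5 + 3) + 13)*9 = (8 + 13)*9 = 21*9 = 189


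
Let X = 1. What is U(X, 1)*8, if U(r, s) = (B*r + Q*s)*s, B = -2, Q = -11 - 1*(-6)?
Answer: -56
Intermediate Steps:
Q = -5 (Q = -11 + 6 = -5)
U(r, s) = s*(-5*s - 2*r) (U(r, s) = (-2*r - 5*s)*s = (-5*s - 2*r)*s = s*(-5*s - 2*r))
U(X, 1)*8 = -1*1*(2*1 + 5*1)*8 = -1*1*(2 + 5)*8 = -1*1*7*8 = -7*8 = -56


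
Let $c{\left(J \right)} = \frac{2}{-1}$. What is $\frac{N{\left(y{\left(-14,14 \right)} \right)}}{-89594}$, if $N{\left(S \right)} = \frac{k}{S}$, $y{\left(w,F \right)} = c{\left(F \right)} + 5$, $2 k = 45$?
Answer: $- \frac{15}{179188} \approx -8.3711 \cdot 10^{-5}$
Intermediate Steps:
$k = \frac{45}{2}$ ($k = \frac{1}{2} \cdot 45 = \frac{45}{2} \approx 22.5$)
$c{\left(J \right)} = -2$ ($c{\left(J \right)} = 2 \left(-1\right) = -2$)
$y{\left(w,F \right)} = 3$ ($y{\left(w,F \right)} = -2 + 5 = 3$)
$N{\left(S \right)} = \frac{45}{2 S}$
$\frac{N{\left(y{\left(-14,14 \right)} \right)}}{-89594} = \frac{\frac{45}{2} \cdot \frac{1}{3}}{-89594} = \frac{45}{2} \cdot \frac{1}{3} \left(- \frac{1}{89594}\right) = \frac{15}{2} \left(- \frac{1}{89594}\right) = - \frac{15}{179188}$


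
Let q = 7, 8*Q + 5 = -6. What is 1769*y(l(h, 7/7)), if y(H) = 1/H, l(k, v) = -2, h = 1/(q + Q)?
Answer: -1769/2 ≈ -884.50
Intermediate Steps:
Q = -11/8 (Q = -5/8 + (1/8)*(-6) = -5/8 - 3/4 = -11/8 ≈ -1.3750)
h = 8/45 (h = 1/(7 - 11/8) = 1/(45/8) = 8/45 ≈ 0.17778)
1769*y(l(h, 7/7)) = 1769/(-2) = 1769*(-1/2) = -1769/2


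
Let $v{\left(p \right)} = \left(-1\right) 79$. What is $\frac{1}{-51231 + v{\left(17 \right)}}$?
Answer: $- \frac{1}{51310} \approx -1.9489 \cdot 10^{-5}$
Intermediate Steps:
$v{\left(p \right)} = -79$
$\frac{1}{-51231 + v{\left(17 \right)}} = \frac{1}{-51231 - 79} = \frac{1}{-51310} = - \frac{1}{51310}$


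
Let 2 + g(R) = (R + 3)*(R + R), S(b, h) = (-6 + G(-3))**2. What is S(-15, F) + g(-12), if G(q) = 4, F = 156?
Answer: 218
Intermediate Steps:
S(b, h) = 4 (S(b, h) = (-6 + 4)**2 = (-2)**2 = 4)
g(R) = -2 + 2*R*(3 + R) (g(R) = -2 + (R + 3)*(R + R) = -2 + (3 + R)*(2*R) = -2 + 2*R*(3 + R))
S(-15, F) + g(-12) = 4 + (-2 + 2*(-12)**2 + 6*(-12)) = 4 + (-2 + 2*144 - 72) = 4 + (-2 + 288 - 72) = 4 + 214 = 218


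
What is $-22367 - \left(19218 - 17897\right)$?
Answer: $-23688$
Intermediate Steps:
$-22367 - \left(19218 - 17897\right) = -22367 - 1321 = -23688$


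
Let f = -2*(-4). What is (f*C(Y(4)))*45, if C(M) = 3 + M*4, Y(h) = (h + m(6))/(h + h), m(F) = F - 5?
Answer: 1980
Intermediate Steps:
m(F) = -5 + F
Y(h) = (1 + h)/(2*h) (Y(h) = (h + (-5 + 6))/(h + h) = (h + 1)/((2*h)) = (1 + h)*(1/(2*h)) = (1 + h)/(2*h))
C(M) = 3 + 4*M
f = 8
(f*C(Y(4)))*45 = (8*(3 + 4*((1/2)*(1 + 4)/4)))*45 = (8*(3 + 4*((1/2)*(1/4)*5)))*45 = (8*(3 + 4*(5/8)))*45 = (8*(3 + 5/2))*45 = (8*(11/2))*45 = 44*45 = 1980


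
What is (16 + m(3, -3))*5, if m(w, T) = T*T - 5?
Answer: 100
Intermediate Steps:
m(w, T) = -5 + T² (m(w, T) = T² - 5 = -5 + T²)
(16 + m(3, -3))*5 = (16 + (-5 + (-3)²))*5 = (16 + (-5 + 9))*5 = (16 + 4)*5 = 20*5 = 100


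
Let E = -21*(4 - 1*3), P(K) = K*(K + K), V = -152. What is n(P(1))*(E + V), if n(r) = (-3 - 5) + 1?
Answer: 1211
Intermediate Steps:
P(K) = 2*K² (P(K) = K*(2*K) = 2*K²)
n(r) = -7 (n(r) = -8 + 1 = -7)
E = -21 (E = -21*(4 - 3) = -21*1 = -21)
n(P(1))*(E + V) = -7*(-21 - 152) = -7*(-173) = 1211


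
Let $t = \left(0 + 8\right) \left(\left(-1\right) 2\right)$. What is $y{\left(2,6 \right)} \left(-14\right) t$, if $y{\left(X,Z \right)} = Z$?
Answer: $1344$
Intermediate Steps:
$t = -16$ ($t = 8 \left(-2\right) = -16$)
$y{\left(2,6 \right)} \left(-14\right) t = 6 \left(-14\right) \left(-16\right) = \left(-84\right) \left(-16\right) = 1344$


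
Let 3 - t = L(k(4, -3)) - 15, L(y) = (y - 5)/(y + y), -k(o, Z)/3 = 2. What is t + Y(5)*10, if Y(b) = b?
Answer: 805/12 ≈ 67.083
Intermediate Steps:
k(o, Z) = -6 (k(o, Z) = -3*2 = -6)
L(y) = (-5 + y)/(2*y) (L(y) = (-5 + y)/((2*y)) = (-5 + y)*(1/(2*y)) = (-5 + y)/(2*y))
t = 205/12 (t = 3 - ((½)*(-5 - 6)/(-6) - 15) = 3 - ((½)*(-⅙)*(-11) - 15) = 3 - (11/12 - 15) = 3 - 1*(-169/12) = 3 + 169/12 = 205/12 ≈ 17.083)
t + Y(5)*10 = 205/12 + 5*10 = 205/12 + 50 = 805/12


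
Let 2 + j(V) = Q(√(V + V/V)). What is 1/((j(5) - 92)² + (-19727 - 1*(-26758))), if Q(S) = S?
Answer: 5291/83913355 + 188*√6/251740065 ≈ 6.4882e-5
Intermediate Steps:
j(V) = -2 + √(1 + V) (j(V) = -2 + √(V + V/V) = -2 + √(V + 1) = -2 + √(1 + V))
1/((j(5) - 92)² + (-19727 - 1*(-26758))) = 1/(((-2 + √(1 + 5)) - 92)² + (-19727 - 1*(-26758))) = 1/(((-2 + √6) - 92)² + (-19727 + 26758)) = 1/((-94 + √6)² + 7031) = 1/(7031 + (-94 + √6)²)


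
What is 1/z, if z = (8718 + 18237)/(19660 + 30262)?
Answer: 49922/26955 ≈ 1.8520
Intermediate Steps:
z = 26955/49922 ≈ 0.53994
1/z = 1/(26955/49922) = 49922/26955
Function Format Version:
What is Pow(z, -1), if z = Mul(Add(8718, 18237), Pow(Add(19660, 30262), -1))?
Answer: Rational(49922, 26955) ≈ 1.8520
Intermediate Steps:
z = Rational(26955, 49922) (z = Mul(26955, Pow(49922, -1)) = Mul(26955, Rational(1, 49922)) = Rational(26955, 49922) ≈ 0.53994)
Pow(z, -1) = Pow(Rational(26955, 49922), -1) = Rational(49922, 26955)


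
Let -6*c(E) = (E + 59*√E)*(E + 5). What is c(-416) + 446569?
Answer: 418073 + 16166*I*√26 ≈ 4.1807e+5 + 82431.0*I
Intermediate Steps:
c(E) = -(5 + E)*(E + 59*√E)/6 (c(E) = -(E + 59*√E)*(E + 5)/6 = -(E + 59*√E)*(5 + E)/6 = -(5 + E)*(E + 59*√E)/6)
c(-416) + 446569 = (-590*I*√26/3 - (-49088)*I*√26/3 - ⅚*(-416) - ⅙*(-416)²) + 446569 = (-590*I*√26/3 - (-49088)*I*√26/3 + 1040/3 - ⅙*173056) + 446569 = (-590*I*√26/3 + 49088*I*√26/3 + 1040/3 - 86528/3) + 446569 = (-28496 + 16166*I*√26) + 446569 = 418073 + 16166*I*√26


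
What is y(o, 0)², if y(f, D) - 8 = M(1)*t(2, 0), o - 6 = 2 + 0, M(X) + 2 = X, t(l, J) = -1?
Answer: 81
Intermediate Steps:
M(X) = -2 + X
o = 8 (o = 6 + (2 + 0) = 6 + 2 = 8)
y(f, D) = 9 (y(f, D) = 8 + (-2 + 1)*(-1) = 8 - 1*(-1) = 8 + 1 = 9)
y(o, 0)² = 9² = 81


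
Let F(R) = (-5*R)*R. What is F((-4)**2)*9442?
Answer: -12085760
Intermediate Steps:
F(R) = -5*R**2
F((-4)**2)*9442 = -5*((-4)**2)**2*9442 = -5*16**2*9442 = -5*256*9442 = -1280*9442 = -12085760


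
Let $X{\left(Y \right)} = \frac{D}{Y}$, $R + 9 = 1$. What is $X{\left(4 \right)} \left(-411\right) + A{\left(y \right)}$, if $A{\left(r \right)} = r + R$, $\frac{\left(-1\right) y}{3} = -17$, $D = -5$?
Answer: $\frac{2227}{4} \approx 556.75$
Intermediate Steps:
$y = 51$ ($y = \left(-3\right) \left(-17\right) = 51$)
$R = -8$ ($R = -9 + 1 = -8$)
$A{\left(r \right)} = -8 + r$ ($A{\left(r \right)} = r - 8 = -8 + r$)
$X{\left(Y \right)} = - \frac{5}{Y}$
$X{\left(4 \right)} \left(-411\right) + A{\left(y \right)} = - \frac{5}{4} \left(-411\right) + \left(-8 + 51\right) = \left(-5\right) \frac{1}{4} \left(-411\right) + 43 = \left(- \frac{5}{4}\right) \left(-411\right) + 43 = \frac{2055}{4} + 43 = \frac{2227}{4}$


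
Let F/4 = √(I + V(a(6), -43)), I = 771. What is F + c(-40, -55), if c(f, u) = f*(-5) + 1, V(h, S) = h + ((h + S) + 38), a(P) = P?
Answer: 201 + 4*√778 ≈ 312.57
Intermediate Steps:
V(h, S) = 38 + S + 2*h (V(h, S) = h + ((S + h) + 38) = h + (38 + S + h) = 38 + S + 2*h)
c(f, u) = 1 - 5*f (c(f, u) = -5*f + 1 = 1 - 5*f)
F = 4*√778 (F = 4*√(771 + (38 - 43 + 2*6)) = 4*√(771 + (38 - 43 + 12)) = 4*√(771 + 7) = 4*√778 ≈ 111.57)
F + c(-40, -55) = 4*√778 + (1 - 5*(-40)) = 4*√778 + (1 + 200) = 4*√778 + 201 = 201 + 4*√778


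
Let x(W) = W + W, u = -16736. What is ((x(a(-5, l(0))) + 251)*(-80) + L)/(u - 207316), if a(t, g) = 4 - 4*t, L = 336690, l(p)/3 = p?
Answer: -156385/112026 ≈ -1.3960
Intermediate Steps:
l(p) = 3*p
x(W) = 2*W
((x(a(-5, l(0))) + 251)*(-80) + L)/(u - 207316) = ((2*(4 - 4*(-5)) + 251)*(-80) + 336690)/(-16736 - 207316) = ((2*(4 + 20) + 251)*(-80) + 336690)/(-224052) = ((2*24 + 251)*(-80) + 336690)*(-1/224052) = ((48 + 251)*(-80) + 336690)*(-1/224052) = (299*(-80) + 336690)*(-1/224052) = (-23920 + 336690)*(-1/224052) = 312770*(-1/224052) = -156385/112026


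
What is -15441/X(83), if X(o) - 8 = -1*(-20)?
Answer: -15441/28 ≈ -551.46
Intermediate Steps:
X(o) = 28 (X(o) = 8 - 1*(-20) = 8 + 20 = 28)
-15441/X(83) = -15441/28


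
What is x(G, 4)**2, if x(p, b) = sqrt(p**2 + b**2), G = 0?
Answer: 16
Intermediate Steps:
x(p, b) = sqrt(b**2 + p**2)
x(G, 4)**2 = (sqrt(4**2 + 0**2))**2 = (sqrt(16 + 0))**2 = (sqrt(16))**2 = 4**2 = 16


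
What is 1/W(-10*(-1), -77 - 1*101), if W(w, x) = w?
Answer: ⅒ ≈ 0.10000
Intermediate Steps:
1/W(-10*(-1), -77 - 1*101) = 1/(-10*(-1)) = 1/10 = ⅒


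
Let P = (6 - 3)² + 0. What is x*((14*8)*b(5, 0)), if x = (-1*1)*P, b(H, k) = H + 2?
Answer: -7056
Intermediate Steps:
b(H, k) = 2 + H
P = 9 (P = 3² + 0 = 9 + 0 = 9)
x = -9 (x = -1*1*9 = -1*9 = -9)
x*((14*8)*b(5, 0)) = -9*14*8*(2 + 5) = -1008*7 = -9*784 = -7056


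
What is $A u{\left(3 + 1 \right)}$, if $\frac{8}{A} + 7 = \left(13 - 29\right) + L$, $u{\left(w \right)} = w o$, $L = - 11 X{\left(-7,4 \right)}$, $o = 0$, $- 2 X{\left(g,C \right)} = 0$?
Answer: $0$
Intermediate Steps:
$X{\left(g,C \right)} = 0$ ($X{\left(g,C \right)} = \left(- \frac{1}{2}\right) 0 = 0$)
$L = 0$ ($L = \left(-11\right) 0 = 0$)
$u{\left(w \right)} = 0$ ($u{\left(w \right)} = w 0 = 0$)
$A = - \frac{8}{23}$ ($A = \frac{8}{-7 + \left(\left(13 - 29\right) + 0\right)} = \frac{8}{-7 + \left(-16 + 0\right)} = \frac{8}{-7 - 16} = \frac{8}{-23} = 8 \left(- \frac{1}{23}\right) = - \frac{8}{23} \approx -0.34783$)
$A u{\left(3 + 1 \right)} = \left(- \frac{8}{23}\right) 0 = 0$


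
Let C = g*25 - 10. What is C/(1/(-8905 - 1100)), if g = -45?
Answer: 11355675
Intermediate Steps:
C = -1135 (C = -45*25 - 10 = -1125 - 10 = -1135)
C/(1/(-8905 - 1100)) = -1135/(1/(-8905 - 1100)) = -1135/(1/(-10005)) = -1135/(-1/10005) = -1135*(-10005) = 11355675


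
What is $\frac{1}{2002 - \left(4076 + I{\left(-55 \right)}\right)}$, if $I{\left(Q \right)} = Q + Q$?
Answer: $- \frac{1}{1964} \approx -0.00050917$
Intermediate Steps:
$I{\left(Q \right)} = 2 Q$
$\frac{1}{2002 - \left(4076 + I{\left(-55 \right)}\right)} = \frac{1}{2002 - \left(4076 + 2 \left(-55\right)\right)} = \frac{1}{2002 - 3966} = \frac{1}{-1964} = - \frac{1}{1964}$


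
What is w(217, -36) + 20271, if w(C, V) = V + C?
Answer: 20452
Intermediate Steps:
w(C, V) = C + V
w(217, -36) + 20271 = (217 - 36) + 20271 = 181 + 20271 = 20452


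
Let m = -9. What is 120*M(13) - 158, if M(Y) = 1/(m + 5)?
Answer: -188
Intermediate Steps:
M(Y) = -¼ (M(Y) = 1/(-9 + 5) = 1/(-4) = -¼)
120*M(13) - 158 = 120*(-¼) - 158 = -30 - 158 = -188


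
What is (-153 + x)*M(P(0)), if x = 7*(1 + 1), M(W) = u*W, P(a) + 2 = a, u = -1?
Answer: -278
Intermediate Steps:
P(a) = -2 + a
M(W) = -W
x = 14 (x = 7*2 = 14)
(-153 + x)*M(P(0)) = (-153 + 14)*(-(-2 + 0)) = -(-139)*(-2) = -139*2 = -278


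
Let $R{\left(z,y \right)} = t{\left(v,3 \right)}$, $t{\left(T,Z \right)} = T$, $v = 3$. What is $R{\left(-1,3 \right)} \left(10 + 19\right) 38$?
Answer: $3306$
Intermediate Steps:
$R{\left(z,y \right)} = 3$
$R{\left(-1,3 \right)} \left(10 + 19\right) 38 = 3 \left(10 + 19\right) 38 = 3 \cdot 29 \cdot 38 = 87 \cdot 38 = 3306$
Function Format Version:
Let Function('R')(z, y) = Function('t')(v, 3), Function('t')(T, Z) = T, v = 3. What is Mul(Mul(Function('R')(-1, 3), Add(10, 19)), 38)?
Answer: 3306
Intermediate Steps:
Function('R')(z, y) = 3
Mul(Mul(Function('R')(-1, 3), Add(10, 19)), 38) = Mul(Mul(3, Add(10, 19)), 38) = Mul(Mul(3, 29), 38) = Mul(87, 38) = 3306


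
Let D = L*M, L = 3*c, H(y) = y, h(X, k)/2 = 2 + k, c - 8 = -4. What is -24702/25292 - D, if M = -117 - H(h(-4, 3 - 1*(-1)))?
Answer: 19563657/12646 ≈ 1547.0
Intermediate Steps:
c = 4 (c = 8 - 4 = 4)
h(X, k) = 4 + 2*k (h(X, k) = 2*(2 + k) = 4 + 2*k)
M = -129 (M = -117 - (4 + 2*(3 - 1*(-1))) = -117 - (4 + 2*(3 + 1)) = -117 - (4 + 2*4) = -117 - (4 + 8) = -117 - 1*12 = -117 - 12 = -129)
L = 12 (L = 3*4 = 12)
D = -1548 (D = 12*(-129) = -1548)
-24702/25292 - D = -24702/25292 - 1*(-1548) = -24702*1/25292 + 1548 = -12351/12646 + 1548 = 19563657/12646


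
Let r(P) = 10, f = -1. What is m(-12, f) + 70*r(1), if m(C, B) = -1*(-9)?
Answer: 709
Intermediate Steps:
m(C, B) = 9
m(-12, f) + 70*r(1) = 9 + 70*10 = 9 + 700 = 709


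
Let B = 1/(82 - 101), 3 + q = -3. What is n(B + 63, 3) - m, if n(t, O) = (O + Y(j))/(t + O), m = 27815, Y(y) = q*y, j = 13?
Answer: -34853620/1253 ≈ -27816.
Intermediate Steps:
q = -6 (q = -3 - 3 = -6)
B = -1/19 (B = 1/(-19) = -1/19 ≈ -0.052632)
Y(y) = -6*y
n(t, O) = (-78 + O)/(O + t) (n(t, O) = (O - 6*13)/(t + O) = (O - 78)/(O + t) = (-78 + O)/(O + t))
n(B + 63, 3) - m = (-78 + 3)/(3 + (-1/19 + 63)) - 1*27815 = -75/(3 + 1196/19) - 27815 = -75/(1253/19) - 27815 = (19/1253)*(-75) - 27815 = -1425/1253 - 27815 = -34853620/1253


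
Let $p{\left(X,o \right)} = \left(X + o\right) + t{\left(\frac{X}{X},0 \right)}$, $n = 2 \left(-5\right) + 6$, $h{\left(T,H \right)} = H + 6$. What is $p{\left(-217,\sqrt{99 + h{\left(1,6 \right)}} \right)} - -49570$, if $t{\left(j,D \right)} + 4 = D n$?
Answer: $49349 + \sqrt{111} \approx 49360.0$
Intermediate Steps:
$h{\left(T,H \right)} = 6 + H$
$n = -4$ ($n = -10 + 6 = -4$)
$t{\left(j,D \right)} = -4 - 4 D$ ($t{\left(j,D \right)} = -4 + D \left(-4\right) = -4 - 4 D$)
$p{\left(X,o \right)} = -4 + X + o$ ($p{\left(X,o \right)} = \left(X + o\right) - 4 = -4 + X + o$)
$p{\left(-217,\sqrt{99 + h{\left(1,6 \right)}} \right)} - -49570 = \left(-4 - 217 + \sqrt{99 + \left(6 + 6\right)}\right) - -49570 = \left(-4 - 217 + \sqrt{99 + 12}\right) + 49570 = \left(-4 - 217 + \sqrt{111}\right) + 49570 = \left(-221 + \sqrt{111}\right) + 49570 = 49349 + \sqrt{111}$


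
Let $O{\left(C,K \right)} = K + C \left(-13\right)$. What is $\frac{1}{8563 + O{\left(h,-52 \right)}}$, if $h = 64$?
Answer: $\frac{1}{7679} \approx 0.00013023$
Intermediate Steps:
$O{\left(C,K \right)} = K - 13 C$
$\frac{1}{8563 + O{\left(h,-52 \right)}} = \frac{1}{8563 - 884} = \frac{1}{7679}$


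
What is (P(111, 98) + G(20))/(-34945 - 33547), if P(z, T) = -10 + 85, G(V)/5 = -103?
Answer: 110/17123 ≈ 0.0064241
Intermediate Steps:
G(V) = -515 (G(V) = 5*(-103) = -515)
P(z, T) = 75
(P(111, 98) + G(20))/(-34945 - 33547) = (75 - 515)/(-34945 - 33547) = -440/(-68492) = -440*(-1/68492) = 110/17123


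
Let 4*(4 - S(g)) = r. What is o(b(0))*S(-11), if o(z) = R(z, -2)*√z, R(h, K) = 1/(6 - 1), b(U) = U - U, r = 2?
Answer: 0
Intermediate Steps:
S(g) = 7/2 (S(g) = 4 - ¼*2 = 4 - ½ = 7/2)
b(U) = 0
R(h, K) = ⅕ (R(h, K) = 1/5 = ⅕)
o(z) = √z/5
o(b(0))*S(-11) = (√0/5)*(7/2) = ((⅕)*0)*(7/2) = 0*(7/2) = 0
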